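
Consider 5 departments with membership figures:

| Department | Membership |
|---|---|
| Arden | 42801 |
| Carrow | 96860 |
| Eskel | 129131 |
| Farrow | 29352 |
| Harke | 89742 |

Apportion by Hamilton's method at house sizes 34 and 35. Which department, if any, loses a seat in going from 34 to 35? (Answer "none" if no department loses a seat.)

At 34 seats: Arden 4, Carrow 8, Eskel 11, Farrow 3, Harke 8.
At 35 seats: Arden 4, Carrow 9, Eskel 12, Farrow 2, Harke 8.
Farrow drops from 3 to 2.

Farrow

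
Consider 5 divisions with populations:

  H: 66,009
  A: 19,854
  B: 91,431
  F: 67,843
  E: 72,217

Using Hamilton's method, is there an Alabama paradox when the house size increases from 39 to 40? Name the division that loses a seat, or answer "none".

At 39 seats: H 8, A 3, B 11, F 8, E 9.
At 40 seats: H 8, A 2, B 12, F 9, E 9.
A drops from 3 to 2.

A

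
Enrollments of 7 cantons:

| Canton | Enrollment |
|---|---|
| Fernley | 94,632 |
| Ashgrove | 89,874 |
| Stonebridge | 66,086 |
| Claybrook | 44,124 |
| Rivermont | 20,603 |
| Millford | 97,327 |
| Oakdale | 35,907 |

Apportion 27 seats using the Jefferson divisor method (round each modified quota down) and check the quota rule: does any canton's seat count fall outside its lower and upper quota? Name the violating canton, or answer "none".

none

Standard quotas: Fernley 5.696, Ashgrove 5.410, Stonebridge 3.978, Claybrook 2.656, Rivermont 1.240, Millford 5.858, Oakdale 2.161.
Jefferson allocation: Fernley 6, Ashgrove 6, Stonebridge 4, Claybrook 2, Rivermont 1, Millford 6, Oakdale 2.
Every allocation lies between the lower and upper quota.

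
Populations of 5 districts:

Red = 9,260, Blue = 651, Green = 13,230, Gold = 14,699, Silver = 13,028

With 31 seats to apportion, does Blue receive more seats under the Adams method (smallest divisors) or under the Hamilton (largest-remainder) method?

Adams: Red 6, Blue 1, Green 8, Gold 8, Silver 8.
Hamilton: Red 6, Blue 0, Green 8, Gold 9, Silver 8.
Blue gets 1 under Adams and 0 under Hamilton.

Adams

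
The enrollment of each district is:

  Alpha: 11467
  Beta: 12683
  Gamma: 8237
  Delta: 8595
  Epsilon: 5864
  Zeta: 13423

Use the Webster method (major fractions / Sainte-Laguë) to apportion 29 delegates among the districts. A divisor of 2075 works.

Alpha: 6, Beta: 6, Gamma: 4, Delta: 4, Epsilon: 3, Zeta: 6

With modified divisor 2075: modified quotas Alpha 5.526, Beta 6.112, Gamma 3.970, Delta 4.142, Epsilon 2.826, Zeta 6.469.
Rounding to the nearest integer: Alpha 6, Beta 6, Gamma 4, Delta 4, Epsilon 3, Zeta 6 (total 29).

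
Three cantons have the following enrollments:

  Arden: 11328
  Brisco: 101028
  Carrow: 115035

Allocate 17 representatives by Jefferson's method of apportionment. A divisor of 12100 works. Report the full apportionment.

Arden: 0, Brisco: 8, Carrow: 9

With modified divisor 12100: modified quotas Arden 0.936, Brisco 8.349, Carrow 9.507.
Rounding down: Arden 0, Brisco 8, Carrow 9 (total 17).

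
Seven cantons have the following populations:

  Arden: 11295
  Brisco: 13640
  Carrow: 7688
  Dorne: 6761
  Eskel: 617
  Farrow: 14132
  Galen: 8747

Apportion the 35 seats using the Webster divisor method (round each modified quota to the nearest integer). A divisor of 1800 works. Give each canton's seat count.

With modified divisor 1800: modified quotas Arden 6.275, Brisco 7.578, Carrow 4.271, Dorne 3.756, Eskel 0.343, Farrow 7.851, Galen 4.859.
Rounding to the nearest integer: Arden 6, Brisco 8, Carrow 4, Dorne 4, Eskel 0, Farrow 8, Galen 5 (total 35).

Arden 6; Brisco 8; Carrow 4; Dorne 4; Eskel 0; Farrow 8; Galen 5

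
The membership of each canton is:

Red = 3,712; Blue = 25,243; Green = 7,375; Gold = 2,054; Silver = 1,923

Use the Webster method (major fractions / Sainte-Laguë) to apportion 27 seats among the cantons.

Red 3; Blue 17; Green 5; Gold 1; Silver 1

Standard divisor 40307/27 ≈ 1492.852; standard quotas: Red 2.487, Blue 16.909, Green 4.940, Gold 1.376, Silver 1.288.
Rounding to the nearest integer gives 2, 17, 5, 1, 1 = 26 seats, so the divisor must be adjusted.
With modified divisor 1460: modified quotas Red 2.542, Blue 17.290, Green 5.051, Gold 1.407, Silver 1.317.
Rounding to the nearest integer: Red 3, Blue 17, Green 5, Gold 1, Silver 1 (total 27).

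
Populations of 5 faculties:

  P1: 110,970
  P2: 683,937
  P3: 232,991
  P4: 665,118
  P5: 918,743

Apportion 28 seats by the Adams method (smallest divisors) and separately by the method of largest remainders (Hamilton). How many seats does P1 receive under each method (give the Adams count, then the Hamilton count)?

2 and 1

Adams: P1 2, P2 7, P3 3, P4 7, P5 9.
Hamilton: P1 1, P2 7, P3 3, P4 7, P5 10.
P1 gets 2 under Adams and 1 under Hamilton.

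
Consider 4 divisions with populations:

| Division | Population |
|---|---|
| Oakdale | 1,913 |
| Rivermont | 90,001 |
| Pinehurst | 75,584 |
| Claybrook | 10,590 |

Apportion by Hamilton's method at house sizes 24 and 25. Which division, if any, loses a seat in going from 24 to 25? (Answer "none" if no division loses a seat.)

At 24 seats: Oakdale 0, Rivermont 12, Pinehurst 10, Claybrook 2.
At 25 seats: Oakdale 0, Rivermont 13, Pinehurst 11, Claybrook 1.
Claybrook drops from 2 to 1.

Claybrook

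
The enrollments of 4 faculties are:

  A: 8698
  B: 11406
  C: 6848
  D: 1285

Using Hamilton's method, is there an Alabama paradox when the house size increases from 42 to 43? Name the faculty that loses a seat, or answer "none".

none

At 42 seats: A 13, B 17, C 10, D 2.
At 43 seats: A 13, B 17, C 11, D 2.
No faculty's allocation decreased.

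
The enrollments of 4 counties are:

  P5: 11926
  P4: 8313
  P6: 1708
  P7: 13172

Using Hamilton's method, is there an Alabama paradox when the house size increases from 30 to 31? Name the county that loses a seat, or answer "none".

At 30 seats: P5 10, P4 7, P6 2, P7 11.
At 31 seats: P5 11, P4 7, P6 1, P7 12.
P6 drops from 2 to 1.

P6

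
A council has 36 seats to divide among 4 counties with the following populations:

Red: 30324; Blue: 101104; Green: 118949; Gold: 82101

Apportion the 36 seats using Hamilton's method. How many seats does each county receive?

The standard divisor is 332478/36 ≈ 9235.5.
Standard quotas: Red 3.2834, Blue 10.9473, Green 12.8795, Gold 8.8897.
Lower quotas: Red 3, Blue 10, Green 12, Gold 8 (sum 33, leaving 3 seats).
Remainders in descending order: Blue 0.9473, Gold 0.8897, Green 0.8795, Red 0.2834.
Largest remainders: Blue, Gold, Green receive the extra seats.

Red: 3, Blue: 11, Green: 13, Gold: 9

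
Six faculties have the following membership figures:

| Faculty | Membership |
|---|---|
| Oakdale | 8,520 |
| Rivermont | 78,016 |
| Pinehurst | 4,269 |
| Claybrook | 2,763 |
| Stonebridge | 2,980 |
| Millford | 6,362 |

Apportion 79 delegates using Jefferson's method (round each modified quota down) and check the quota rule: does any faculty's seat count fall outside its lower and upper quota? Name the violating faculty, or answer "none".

Rivermont

Standard quotas: Oakdale 6.540, Rivermont 59.890, Pinehurst 3.277, Claybrook 2.121, Stonebridge 2.288, Millford 4.884.
Jefferson allocation: Oakdale 6, Rivermont 61, Pinehurst 3, Claybrook 2, Stonebridge 2, Millford 5.
Rivermont has quota 59.890 (lower 59, upper 60) but receives 61 — outside the quota interval.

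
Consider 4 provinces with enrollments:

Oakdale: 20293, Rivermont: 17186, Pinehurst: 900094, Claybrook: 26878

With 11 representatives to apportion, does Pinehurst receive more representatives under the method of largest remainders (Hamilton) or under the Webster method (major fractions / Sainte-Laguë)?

Webster

Hamilton: Oakdale 0, Rivermont 0, Pinehurst 10, Claybrook 1.
Webster: Oakdale 0, Rivermont 0, Pinehurst 11, Claybrook 0.
Pinehurst gets 10 under Hamilton and 11 under Webster.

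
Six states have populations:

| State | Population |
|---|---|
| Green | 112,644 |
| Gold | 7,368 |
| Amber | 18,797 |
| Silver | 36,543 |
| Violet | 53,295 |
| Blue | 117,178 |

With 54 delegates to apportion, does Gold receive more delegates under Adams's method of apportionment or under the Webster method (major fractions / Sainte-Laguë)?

Adams

Adams: Green 17, Gold 2, Amber 3, Silver 6, Violet 8, Blue 18.
Webster: Green 18, Gold 1, Amber 3, Silver 6, Violet 8, Blue 18.
Gold gets 2 under Adams and 1 under Webster.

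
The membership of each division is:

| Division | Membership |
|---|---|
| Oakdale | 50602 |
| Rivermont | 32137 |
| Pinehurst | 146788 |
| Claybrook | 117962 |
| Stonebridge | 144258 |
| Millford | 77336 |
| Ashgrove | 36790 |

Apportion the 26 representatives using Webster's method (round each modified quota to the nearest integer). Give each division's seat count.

Oakdale 2; Rivermont 1; Pinehurst 7; Claybrook 5; Stonebridge 6; Millford 3; Ashgrove 2

Standard divisor 605873/26 ≈ 23302.808; standard quotas: Oakdale 2.171, Rivermont 1.379, Pinehurst 6.299, Claybrook 5.062, Stonebridge 6.191, Millford 3.319, Ashgrove 1.579.
Rounding to the nearest integer gives 2, 1, 6, 5, 6, 3, 2 = 25 seats, so the divisor must be adjusted.
With modified divisor 22400: modified quotas Oakdale 2.259, Rivermont 1.435, Pinehurst 6.553, Claybrook 5.266, Stonebridge 6.440, Millford 3.453, Ashgrove 1.642.
Rounding to the nearest integer: Oakdale 2, Rivermont 1, Pinehurst 7, Claybrook 5, Stonebridge 6, Millford 3, Ashgrove 2 (total 26).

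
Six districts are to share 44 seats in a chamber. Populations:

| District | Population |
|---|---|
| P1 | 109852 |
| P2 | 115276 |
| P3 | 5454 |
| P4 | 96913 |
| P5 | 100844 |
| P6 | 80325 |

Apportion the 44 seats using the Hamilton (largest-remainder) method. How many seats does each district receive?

P1 10, P2 10, P3 0, P4 8, P5 9, P6 7

Total 508664; standard divisor 508664/44 ≈ 11560.545.
Standard quotas: P1 9.5023, P2 9.9715, P3 0.4718, P4 8.3831, P5 8.7231, P6 6.9482.
Lower quotas: P1 9, P2 9, P3 0, P4 8, P5 8, P6 6 (sum 40, leaving 4 seats).
Remainders in descending order: P2 0.9715, P6 0.9482, P5 0.7231, P1 0.5023, P3 0.4718, P4 0.3831.
The surplus seats go to P2, P6, P5, P1.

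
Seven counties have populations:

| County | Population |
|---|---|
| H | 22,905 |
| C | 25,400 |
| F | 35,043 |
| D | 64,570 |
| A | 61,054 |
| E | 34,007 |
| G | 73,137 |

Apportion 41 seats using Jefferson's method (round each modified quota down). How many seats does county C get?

3

Standard divisor 316116/41 ≈ 7710.146; standard quotas: H 2.971, C 3.294, F 4.545, D 8.375, A 7.919, E 4.411, G 9.486.
Rounding down gives 2, 3, 4, 8, 7, 4, 9 = 37 seats, so the divisor must be adjusted.
With modified divisor 7100: modified quotas H 3.226, C 3.577, F 4.936, D 9.094, A 8.599, E 4.790, G 10.301.
Rounding down: H 3, C 3, F 4, D 9, A 8, E 4, G 10 (total 41).
C receives 3.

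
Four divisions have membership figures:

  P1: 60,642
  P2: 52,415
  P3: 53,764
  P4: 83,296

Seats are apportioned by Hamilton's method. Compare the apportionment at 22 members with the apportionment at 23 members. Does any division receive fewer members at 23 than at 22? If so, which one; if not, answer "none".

At 22 seats: P1 5, P2 5, P3 5, P4 7.
At 23 seats: P1 5, P2 5, P3 5, P4 8.
No division's allocation decreased.

none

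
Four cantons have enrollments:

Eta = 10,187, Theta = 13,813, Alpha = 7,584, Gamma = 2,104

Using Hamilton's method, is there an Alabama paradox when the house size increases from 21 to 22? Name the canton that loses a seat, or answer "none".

none

At 21 seats: Eta 6, Theta 9, Alpha 5, Gamma 1.
At 22 seats: Eta 7, Theta 9, Alpha 5, Gamma 1.
No canton's allocation decreased.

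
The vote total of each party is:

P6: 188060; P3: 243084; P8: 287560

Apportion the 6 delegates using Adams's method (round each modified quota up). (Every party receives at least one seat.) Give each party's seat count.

P6: 2; P3: 2; P8: 2

Standard divisor 718704/6 ≈ 119784; standard quotas: P6 1.570, P3 2.029, P8 2.401.
Rounding up gives 2, 3, 3 = 8 seats, so the divisor must be adjusted.
With modified divisor 165900: modified quotas P6 1.134, P3 1.465, P8 1.733.
Rounding up: P6 2, P3 2, P8 2 (total 6).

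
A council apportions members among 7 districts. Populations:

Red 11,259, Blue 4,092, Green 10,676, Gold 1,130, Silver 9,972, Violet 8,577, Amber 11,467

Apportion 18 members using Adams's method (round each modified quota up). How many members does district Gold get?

Standard divisor 57173/18 ≈ 3176.278; standard quotas: Red 3.545, Blue 1.288, Green 3.361, Gold 0.356, Silver 3.140, Violet 2.700, Amber 3.610.
Rounding up gives 4, 2, 4, 1, 4, 3, 4 = 22 seats, so the divisor must be adjusted.
With modified divisor 4000: modified quotas Red 2.815, Blue 1.023, Green 2.669, Gold 0.282, Silver 2.493, Violet 2.144, Amber 2.867.
Rounding up: Red 3, Blue 2, Green 3, Gold 1, Silver 3, Violet 3, Amber 3 (total 18).
Gold receives 1.

1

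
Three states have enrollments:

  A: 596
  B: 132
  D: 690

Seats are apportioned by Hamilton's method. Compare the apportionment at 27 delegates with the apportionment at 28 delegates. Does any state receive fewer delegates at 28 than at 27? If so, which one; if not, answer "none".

At 27 seats: A 11, B 3, D 13.
At 28 seats: A 12, B 2, D 14.
B drops from 3 to 2.

B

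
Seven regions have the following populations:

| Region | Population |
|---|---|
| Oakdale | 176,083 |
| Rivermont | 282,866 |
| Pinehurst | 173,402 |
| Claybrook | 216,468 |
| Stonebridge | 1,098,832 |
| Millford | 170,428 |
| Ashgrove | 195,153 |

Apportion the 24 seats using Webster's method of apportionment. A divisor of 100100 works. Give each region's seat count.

With modified divisor 100100: modified quotas Oakdale 1.759, Rivermont 2.826, Pinehurst 1.732, Claybrook 2.163, Stonebridge 10.977, Millford 1.703, Ashgrove 1.950.
Rounding to the nearest integer: Oakdale 2, Rivermont 3, Pinehurst 2, Claybrook 2, Stonebridge 11, Millford 2, Ashgrove 2 (total 24).

Oakdale 2, Rivermont 3, Pinehurst 2, Claybrook 2, Stonebridge 11, Millford 2, Ashgrove 2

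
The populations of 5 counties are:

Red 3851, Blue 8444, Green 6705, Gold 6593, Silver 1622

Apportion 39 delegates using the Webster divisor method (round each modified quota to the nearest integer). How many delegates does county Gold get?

9

Standard divisor 27215/39 ≈ 697.821; standard quotas: Red 5.519, Blue 12.101, Green 9.608, Gold 9.448, Silver 2.324.
Rounding to the nearest integer gives Red 6, Blue 12, Green 10, Gold 9, Silver 2 — total 39, matching the house size, so no adjustment is needed.
Gold receives 9.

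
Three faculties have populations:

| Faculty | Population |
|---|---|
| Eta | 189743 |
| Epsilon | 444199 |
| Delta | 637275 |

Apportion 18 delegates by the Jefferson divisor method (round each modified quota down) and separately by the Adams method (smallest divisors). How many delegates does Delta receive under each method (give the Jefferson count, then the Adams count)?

10 and 9

Jefferson: Eta 2, Epsilon 6, Delta 10.
Adams: Eta 3, Epsilon 6, Delta 9.
Delta gets 10 under Jefferson and 9 under Adams.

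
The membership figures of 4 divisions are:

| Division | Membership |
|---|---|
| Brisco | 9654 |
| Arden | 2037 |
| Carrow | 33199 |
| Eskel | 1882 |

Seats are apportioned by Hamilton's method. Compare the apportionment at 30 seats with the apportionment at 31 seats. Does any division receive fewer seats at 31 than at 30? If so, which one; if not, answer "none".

Arden

At 30 seats: Brisco 6, Arden 2, Carrow 21, Eskel 1.
At 31 seats: Brisco 7, Arden 1, Carrow 22, Eskel 1.
Arden drops from 2 to 1.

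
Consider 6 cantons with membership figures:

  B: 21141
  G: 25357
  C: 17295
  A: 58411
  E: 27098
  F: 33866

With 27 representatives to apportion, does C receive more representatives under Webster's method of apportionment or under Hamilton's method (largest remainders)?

Webster: B 3, G 4, C 3, A 8, E 4, F 5.
Hamilton: B 3, G 4, C 2, A 9, E 4, F 5.
C gets 3 under Webster and 2 under Hamilton.

Webster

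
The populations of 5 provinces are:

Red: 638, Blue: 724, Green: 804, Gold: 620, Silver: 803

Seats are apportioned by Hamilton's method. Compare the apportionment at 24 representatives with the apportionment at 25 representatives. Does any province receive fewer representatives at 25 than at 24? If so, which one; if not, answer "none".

At 24 seats: Red 4, Blue 5, Green 6, Gold 4, Silver 5.
At 25 seats: Red 4, Blue 5, Green 6, Gold 4, Silver 6.
No province's allocation decreased.

none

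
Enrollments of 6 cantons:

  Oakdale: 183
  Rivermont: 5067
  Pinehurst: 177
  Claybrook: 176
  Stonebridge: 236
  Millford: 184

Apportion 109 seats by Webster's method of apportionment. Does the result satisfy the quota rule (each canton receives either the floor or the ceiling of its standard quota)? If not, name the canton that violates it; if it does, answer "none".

Rivermont

Standard quotas: Oakdale 3.312, Rivermont 91.699, Pinehurst 3.203, Claybrook 3.185, Stonebridge 4.271, Millford 3.330.
Webster allocation: Oakdale 3, Rivermont 93, Pinehurst 3, Claybrook 3, Stonebridge 4, Millford 3.
Rivermont has quota 91.699 (lower 91, upper 92) but receives 93 — outside the quota interval.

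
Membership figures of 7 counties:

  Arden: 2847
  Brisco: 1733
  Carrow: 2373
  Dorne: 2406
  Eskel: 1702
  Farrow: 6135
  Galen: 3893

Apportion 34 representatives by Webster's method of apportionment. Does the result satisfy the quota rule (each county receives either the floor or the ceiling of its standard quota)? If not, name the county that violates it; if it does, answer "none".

Standard quotas: Arden 4.590, Brisco 2.794, Carrow 3.826, Dorne 3.879, Eskel 2.744, Farrow 9.891, Galen 6.276.
Webster allocation: Arden 4, Brisco 3, Carrow 4, Dorne 4, Eskel 3, Farrow 10, Galen 6.
Every allocation lies between the lower and upper quota.

none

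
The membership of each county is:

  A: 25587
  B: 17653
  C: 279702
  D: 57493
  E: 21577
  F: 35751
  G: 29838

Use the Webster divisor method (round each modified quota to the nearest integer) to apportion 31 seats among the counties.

Standard divisor 467601/31 ≈ 15083.903; standard quotas: A 1.696, B 1.170, C 18.543, D 3.812, E 1.430, F 2.370, G 1.978.
Rounding to the nearest integer gives A 2, B 1, C 19, D 4, E 1, F 2, G 2 — total 31, matching the house size, so no adjustment is needed.

A 2, B 1, C 19, D 4, E 1, F 2, G 2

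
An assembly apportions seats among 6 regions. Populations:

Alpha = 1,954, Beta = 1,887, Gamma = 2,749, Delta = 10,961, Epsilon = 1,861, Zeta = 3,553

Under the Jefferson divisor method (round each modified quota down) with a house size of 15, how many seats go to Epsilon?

1

Standard divisor 22965/15 ≈ 1531; standard quotas: Alpha 1.276, Beta 1.233, Gamma 1.796, Delta 7.159, Epsilon 1.216, Zeta 2.321.
Rounding down gives 1, 1, 1, 7, 1, 2 = 13 seats, so the divisor must be adjusted.
With modified divisor 1300: modified quotas Alpha 1.503, Beta 1.452, Gamma 2.115, Delta 8.432, Epsilon 1.432, Zeta 2.733.
Rounding down: Alpha 1, Beta 1, Gamma 2, Delta 8, Epsilon 1, Zeta 2 (total 15).
Epsilon receives 1.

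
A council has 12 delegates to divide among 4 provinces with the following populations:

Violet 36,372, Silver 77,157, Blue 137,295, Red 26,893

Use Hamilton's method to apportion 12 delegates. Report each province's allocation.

The standard divisor is 277717/12 ≈ 23143.083.
Standard quotas: Violet 1.5716, Silver 3.3339, Blue 5.9324, Red 1.1620.
Lower quotas: Violet 1, Silver 3, Blue 5, Red 1 (sum 10, leaving 2 seats).
Remainders in descending order: Blue 0.9324, Violet 0.5716, Silver 0.3339, Red 0.1620.
The surplus seats go to Blue, Violet.

Violet=2, Silver=3, Blue=6, Red=1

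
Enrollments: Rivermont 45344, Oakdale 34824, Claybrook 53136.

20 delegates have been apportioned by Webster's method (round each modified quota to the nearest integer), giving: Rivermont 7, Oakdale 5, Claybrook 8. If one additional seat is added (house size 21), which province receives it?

Oakdale

Priority for the next seat is population ÷ (current seats + 0.5).
Priorities: Rivermont 6045.867, Oakdale 6331.636, Claybrook 6251.294.
Highest priority: Oakdale.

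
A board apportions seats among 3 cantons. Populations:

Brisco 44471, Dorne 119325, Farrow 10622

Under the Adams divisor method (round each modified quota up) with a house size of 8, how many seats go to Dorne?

5

Standard divisor 174418/8 ≈ 21802.25; standard quotas: Brisco 2.040, Dorne 5.473, Farrow 0.487.
Rounding up gives 3, 6, 1 = 10 seats, so the divisor must be adjusted.
With modified divisor 26800: modified quotas Brisco 1.659, Dorne 4.452, Farrow 0.396.
Rounding up: Brisco 2, Dorne 5, Farrow 1 (total 8).
Dorne receives 5.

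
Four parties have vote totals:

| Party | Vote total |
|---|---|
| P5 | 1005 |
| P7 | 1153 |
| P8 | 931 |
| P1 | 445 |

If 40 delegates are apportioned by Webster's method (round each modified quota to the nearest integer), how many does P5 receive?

11

Standard divisor 3534/40 ≈ 88.35; standard quotas: P5 11.375, P7 13.050, P8 10.538, P1 5.037.
Rounding to the nearest integer gives P5 11, P7 13, P8 11, P1 5 — total 40, matching the house size, so no adjustment is needed.
P5 receives 11.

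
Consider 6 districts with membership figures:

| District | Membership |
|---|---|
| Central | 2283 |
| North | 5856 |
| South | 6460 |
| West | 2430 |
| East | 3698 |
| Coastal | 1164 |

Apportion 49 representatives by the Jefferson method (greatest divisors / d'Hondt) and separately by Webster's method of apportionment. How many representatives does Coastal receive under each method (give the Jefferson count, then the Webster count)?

Jefferson: Central 5, North 14, South 15, West 5, East 8, Coastal 2.
Webster: Central 5, North 13, South 15, West 5, East 8, Coastal 3.
Coastal gets 2 under Jefferson and 3 under Webster.

2 and 3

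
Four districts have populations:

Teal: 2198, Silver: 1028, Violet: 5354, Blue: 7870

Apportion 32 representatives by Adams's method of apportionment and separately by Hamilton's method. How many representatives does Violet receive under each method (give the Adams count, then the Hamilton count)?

10 and 11

Adams: Teal 5, Silver 2, Violet 10, Blue 15.
Hamilton: Teal 4, Silver 2, Violet 11, Blue 15.
Violet gets 10 under Adams and 11 under Hamilton.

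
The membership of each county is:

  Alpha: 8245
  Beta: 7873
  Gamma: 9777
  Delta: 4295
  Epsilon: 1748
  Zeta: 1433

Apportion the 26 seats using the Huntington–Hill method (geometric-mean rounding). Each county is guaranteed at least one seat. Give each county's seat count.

Alpha: 7, Beta: 6, Gamma: 8, Delta: 3, Epsilon: 1, Zeta: 1

With divisor 1256: modified quotas Alpha 6.564, Beta 6.268, Gamma 7.784, Delta 3.420, Epsilon 1.392, Zeta 1.141.
Geometric-mean thresholds: Alpha √(6·7)=6.481, Beta √(6·7)=6.481, Gamma √(7·8)=7.483, Delta √(3·4)=3.464, Epsilon √(1·2)=1.414, Zeta √(1·2)=1.414.
Each quota rounded against its threshold gives Alpha 7, Beta 6, Gamma 8, Delta 3, Epsilon 1, Zeta 1 (total 26).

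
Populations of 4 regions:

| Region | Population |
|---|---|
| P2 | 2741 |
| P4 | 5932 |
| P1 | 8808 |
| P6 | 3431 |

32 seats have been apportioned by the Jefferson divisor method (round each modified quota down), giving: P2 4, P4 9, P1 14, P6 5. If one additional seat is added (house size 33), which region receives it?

P4

Priority for the next seat is population ÷ (current seats + 1).
Priorities: P2 548.200, P4 593.200, P1 587.200, P6 571.833.
Highest priority: P4.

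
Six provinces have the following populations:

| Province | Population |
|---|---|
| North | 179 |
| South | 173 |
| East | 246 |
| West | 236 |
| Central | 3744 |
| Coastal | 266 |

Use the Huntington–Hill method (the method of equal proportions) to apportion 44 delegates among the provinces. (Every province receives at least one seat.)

North 2, South 2, East 2, West 2, Central 34, Coastal 2

With divisor 110: modified quotas North 1.627, South 1.573, East 2.236, West 2.145, Central 34.036, Coastal 2.418.
Geometric-mean thresholds: North √(1·2)=1.414, South √(1·2)=1.414, East √(2·3)=2.449, West √(2·3)=2.449, Central √(34·35)=34.496, Coastal √(2·3)=2.449.
Each quota rounded against its threshold gives North 2, South 2, East 2, West 2, Central 34, Coastal 2 (total 44).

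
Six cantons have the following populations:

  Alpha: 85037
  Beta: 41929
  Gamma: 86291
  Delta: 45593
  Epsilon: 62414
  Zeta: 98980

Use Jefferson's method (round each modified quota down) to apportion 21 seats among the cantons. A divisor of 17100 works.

With modified divisor 17100: modified quotas Alpha 4.973, Beta 2.452, Gamma 5.046, Delta 2.666, Epsilon 3.650, Zeta 5.788.
Rounding down: Alpha 4, Beta 2, Gamma 5, Delta 2, Epsilon 3, Zeta 5 (total 21).

Alpha: 4, Beta: 2, Gamma: 5, Delta: 2, Epsilon: 3, Zeta: 5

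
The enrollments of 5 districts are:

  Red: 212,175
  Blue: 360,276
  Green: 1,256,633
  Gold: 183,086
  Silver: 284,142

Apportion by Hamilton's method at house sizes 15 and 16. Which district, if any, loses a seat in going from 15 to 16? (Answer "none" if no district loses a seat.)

Red

At 15 seats: Red 2, Blue 2, Green 8, Gold 1, Silver 2.
At 16 seats: Red 1, Blue 3, Green 9, Gold 1, Silver 2.
Red drops from 2 to 1.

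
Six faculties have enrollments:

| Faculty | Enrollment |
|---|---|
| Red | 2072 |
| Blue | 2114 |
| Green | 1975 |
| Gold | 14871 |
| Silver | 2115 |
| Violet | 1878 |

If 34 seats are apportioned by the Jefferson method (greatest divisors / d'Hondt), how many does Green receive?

2

Standard divisor 25025/34 ≈ 736.029; standard quotas: Red 2.815, Blue 2.872, Green 2.683, Gold 20.204, Silver 2.874, Violet 2.552.
Rounding down gives 2, 2, 2, 20, 2, 2 = 30 seats, so the divisor must be adjusted.
With modified divisor 680: modified quotas Red 3.047, Blue 3.109, Green 2.904, Gold 21.869, Silver 3.110, Violet 2.762.
Rounding down: Red 3, Blue 3, Green 2, Gold 21, Silver 3, Violet 2 (total 34).
Green receives 2.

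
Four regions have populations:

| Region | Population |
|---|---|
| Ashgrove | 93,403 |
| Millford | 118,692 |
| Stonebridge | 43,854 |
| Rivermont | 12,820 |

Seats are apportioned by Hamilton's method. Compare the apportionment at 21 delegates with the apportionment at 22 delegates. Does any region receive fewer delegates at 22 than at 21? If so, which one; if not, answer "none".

At 21 seats: Ashgrove 7, Millford 9, Stonebridge 4, Rivermont 1.
At 22 seats: Ashgrove 8, Millford 10, Stonebridge 3, Rivermont 1.
Stonebridge drops from 4 to 3.

Stonebridge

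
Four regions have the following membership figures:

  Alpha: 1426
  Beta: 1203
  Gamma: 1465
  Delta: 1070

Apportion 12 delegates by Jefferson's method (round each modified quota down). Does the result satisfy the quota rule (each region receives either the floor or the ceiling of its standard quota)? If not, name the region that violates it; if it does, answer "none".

none

Standard quotas: Alpha 3.314, Beta 2.796, Gamma 3.404, Delta 2.486.
Jefferson allocation: Alpha 3, Beta 3, Gamma 4, Delta 2.
Every allocation lies between the lower and upper quota.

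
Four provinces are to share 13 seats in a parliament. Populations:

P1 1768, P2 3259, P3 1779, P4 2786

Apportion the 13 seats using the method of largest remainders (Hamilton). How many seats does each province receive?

The standard divisor is 9592/13 ≈ 737.846.
Standard quotas: P1 2.396, P2 4.417, P3 2.411, P4 3.776.
Lower quotas: P1 2, P2 4, P3 2, P4 3 (sum 11, leaving 2 seats).
Remainders in descending order: P4 0.776, P2 0.417, P3 0.411, P1 0.396.
Largest remainders: P4, P2 receive the extra seats.

P1 2, P2 5, P3 2, P4 4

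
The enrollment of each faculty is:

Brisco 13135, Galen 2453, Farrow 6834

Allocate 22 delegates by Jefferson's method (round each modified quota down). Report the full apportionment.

Standard divisor 22422/22 ≈ 1019.182; standard quotas: Brisco 12.888, Galen 2.407, Farrow 6.705.
Rounding down gives 12, 2, 6 = 20 seats, so the divisor must be adjusted.
With modified divisor 960: modified quotas Brisco 13.682, Galen 2.555, Farrow 7.119.
Rounding down: Brisco 13, Galen 2, Farrow 7 (total 22).

Brisco 13; Galen 2; Farrow 7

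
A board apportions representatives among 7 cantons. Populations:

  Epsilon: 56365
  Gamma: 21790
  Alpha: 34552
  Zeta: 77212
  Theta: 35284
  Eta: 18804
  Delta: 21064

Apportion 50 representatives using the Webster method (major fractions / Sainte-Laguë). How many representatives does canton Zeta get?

14

Standard divisor 265071/50 ≈ 5301.42; standard quotas: Epsilon 10.632, Gamma 4.110, Alpha 6.517, Zeta 14.564, Theta 6.656, Eta 3.547, Delta 3.973.
Rounding to the nearest integer gives 11, 4, 7, 15, 7, 4, 4 = 52 seats, so the divisor must be adjusted.
With modified divisor 5337.9: modified quotas Epsilon 10.559, Gamma 4.082, Alpha 6.473, Zeta 14.465, Theta 6.610, Eta 3.523, Delta 3.946.
Rounding to the nearest integer: Epsilon 11, Gamma 4, Alpha 6, Zeta 14, Theta 7, Eta 4, Delta 4 (total 50).
Zeta receives 14.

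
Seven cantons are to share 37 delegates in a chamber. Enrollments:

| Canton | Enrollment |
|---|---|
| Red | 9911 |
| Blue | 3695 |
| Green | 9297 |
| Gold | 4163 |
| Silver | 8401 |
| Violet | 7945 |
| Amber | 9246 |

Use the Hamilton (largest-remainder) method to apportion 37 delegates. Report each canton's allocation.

Red: 7; Blue: 3; Green: 6; Gold: 3; Silver: 6; Violet: 6; Amber: 6

Standard divisor: 52658 ÷ 37 ≈ 1423.189.
Standard quotas: Red 6.9639, Blue 2.5963, Green 6.5325, Gold 2.9251, Silver 5.9029, Violet 5.5825, Amber 6.4967.
Lower quotas: Red 6, Blue 2, Green 6, Gold 2, Silver 5, Violet 5, Amber 6 (sum 32, leaving 5 seats).
Remainders in descending order: Red 0.9639, Gold 0.9251, Silver 0.9029, Blue 0.5963, Violet 0.5825, Green 0.5325, Amber 0.4967.
Largest remainders: Red, Gold, Silver, Blue, Violet receive the extra seats.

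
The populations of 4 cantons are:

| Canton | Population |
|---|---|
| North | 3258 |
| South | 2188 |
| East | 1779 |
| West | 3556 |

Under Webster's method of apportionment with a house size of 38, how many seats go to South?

8

Standard divisor 10781/38 ≈ 283.711; standard quotas: North 11.484, South 7.712, East 6.270, West 12.534.
Rounding to the nearest integer gives North 11, South 8, East 6, West 13 — total 38, matching the house size, so no adjustment is needed.
South receives 8.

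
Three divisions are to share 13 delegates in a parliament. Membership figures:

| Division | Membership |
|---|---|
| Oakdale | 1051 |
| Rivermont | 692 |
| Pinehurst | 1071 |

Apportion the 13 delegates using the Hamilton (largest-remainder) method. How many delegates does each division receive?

Oakdale 5, Rivermont 3, Pinehurst 5

Total 2814; standard divisor 2814/13 ≈ 216.462.
Standard quotas: Oakdale 4.855, Rivermont 3.197, Pinehurst 4.948.
Lower quotas: Oakdale 4, Rivermont 3, Pinehurst 4 (sum 11, leaving 2 seats).
Remainders in descending order: Pinehurst 0.948, Oakdale 0.855, Rivermont 0.197.
The surplus seats go to Pinehurst, Oakdale.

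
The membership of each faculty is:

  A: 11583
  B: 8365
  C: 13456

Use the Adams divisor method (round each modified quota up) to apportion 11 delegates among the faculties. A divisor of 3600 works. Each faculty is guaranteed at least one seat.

A 4; B 3; C 4

With modified divisor 3600: modified quotas A 3.217, B 2.324, C 3.738.
Rounding up: A 4, B 3, C 4 (total 11).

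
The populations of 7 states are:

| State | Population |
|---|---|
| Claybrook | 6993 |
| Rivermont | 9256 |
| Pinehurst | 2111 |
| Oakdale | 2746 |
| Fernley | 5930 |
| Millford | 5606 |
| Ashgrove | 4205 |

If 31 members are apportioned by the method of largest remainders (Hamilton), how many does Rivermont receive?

8

The standard divisor is 36847/31 ≈ 1188.613.
Standard quotas: Claybrook 5.8833, Rivermont 7.7872, Pinehurst 1.7760, Oakdale 2.3103, Fernley 4.9890, Millford 4.7164, Ashgrove 3.5377.
Lower quotas: Claybrook 5, Rivermont 7, Pinehurst 1, Oakdale 2, Fernley 4, Millford 4, Ashgrove 3 (sum 26, leaving 5 seats).
Remainders in descending order: Fernley 0.9890, Claybrook 0.8833, Rivermont 0.7872, Pinehurst 0.7760, Millford 0.7164, Ashgrove 0.5377, Oakdale 0.3103.
Largest remainders: Fernley, Claybrook, Rivermont, Pinehurst, Millford receive the extra seats.
Rivermont receives 8.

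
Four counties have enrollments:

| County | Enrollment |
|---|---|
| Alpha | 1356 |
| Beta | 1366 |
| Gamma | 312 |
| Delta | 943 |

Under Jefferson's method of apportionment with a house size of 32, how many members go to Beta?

11

Standard divisor 3977/32 ≈ 124.281; standard quotas: Alpha 10.911, Beta 10.991, Gamma 2.510, Delta 7.588.
Rounding down gives 10, 10, 2, 7 = 29 seats, so the divisor must be adjusted.
With modified divisor 116: modified quotas Alpha 11.690, Beta 11.776, Gamma 2.690, Delta 8.129.
Rounding down: Alpha 11, Beta 11, Gamma 2, Delta 8 (total 32).
Beta receives 11.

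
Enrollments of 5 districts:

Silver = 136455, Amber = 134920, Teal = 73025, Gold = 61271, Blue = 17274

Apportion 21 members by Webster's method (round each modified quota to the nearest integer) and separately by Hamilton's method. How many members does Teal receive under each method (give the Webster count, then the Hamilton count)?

4 and 3

Webster: Silver 7, Amber 6, Teal 4, Gold 3, Blue 1.
Hamilton: Silver 7, Amber 7, Teal 3, Gold 3, Blue 1.
Teal gets 4 under Webster and 3 under Hamilton.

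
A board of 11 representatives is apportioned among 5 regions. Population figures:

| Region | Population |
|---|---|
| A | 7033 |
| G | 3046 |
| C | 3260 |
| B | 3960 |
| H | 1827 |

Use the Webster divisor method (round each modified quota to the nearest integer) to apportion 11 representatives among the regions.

Standard divisor 19126/11 ≈ 1738.727; standard quotas: A 4.045, G 1.752, C 1.875, B 2.278, H 1.051.
Rounding to the nearest integer gives A 4, G 2, C 2, B 2, H 1 — total 11, matching the house size, so no adjustment is needed.

A 4, G 2, C 2, B 2, H 1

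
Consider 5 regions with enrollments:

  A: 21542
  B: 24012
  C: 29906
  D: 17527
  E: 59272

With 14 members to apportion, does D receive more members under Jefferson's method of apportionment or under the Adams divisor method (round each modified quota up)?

Adams

Jefferson: A 2, B 2, C 3, D 1, E 6.
Adams: A 2, B 2, C 3, D 2, E 5.
D gets 1 under Jefferson and 2 under Adams.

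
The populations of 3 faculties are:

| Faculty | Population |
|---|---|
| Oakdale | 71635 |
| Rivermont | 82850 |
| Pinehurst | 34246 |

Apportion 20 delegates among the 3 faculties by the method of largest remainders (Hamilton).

Standard divisor: 188731 ÷ 20 ≈ 9436.55.
Standard quotas: Oakdale 7.5912, Rivermont 8.7797, Pinehurst 3.6291.
Lower quotas: Oakdale 7, Rivermont 8, Pinehurst 3 (sum 18, leaving 2 seats).
Remainders in descending order: Rivermont 0.7797, Pinehurst 0.6291, Oakdale 0.5912.
The surplus seats go to Rivermont, Pinehurst.

Oakdale 7, Rivermont 9, Pinehurst 4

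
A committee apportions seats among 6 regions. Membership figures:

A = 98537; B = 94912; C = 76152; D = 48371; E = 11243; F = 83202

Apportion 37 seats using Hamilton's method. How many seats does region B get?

Total 412417; standard divisor 412417/37 ≈ 11146.405.
Standard quotas: A 8.8402, B 8.5150, C 6.8320, D 4.3396, E 1.0087, F 7.4645.
Lower quotas: A 8, B 8, C 6, D 4, E 1, F 7 (sum 34, leaving 3 seats).
Remainders in descending order: A 0.8402, C 0.8320, B 0.5150, F 0.4645, D 0.3396, E 0.0087.
The surplus seats go to A, C, B.
B receives 9.

9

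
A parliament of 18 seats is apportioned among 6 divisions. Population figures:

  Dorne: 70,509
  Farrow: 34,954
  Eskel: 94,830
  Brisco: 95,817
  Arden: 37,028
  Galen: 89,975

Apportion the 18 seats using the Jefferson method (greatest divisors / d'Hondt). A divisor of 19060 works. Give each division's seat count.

Dorne 3, Farrow 1, Eskel 4, Brisco 5, Arden 1, Galen 4

With modified divisor 19060: modified quotas Dorne 3.699, Farrow 1.834, Eskel 4.975, Brisco 5.027, Arden 1.943, Galen 4.721.
Rounding down: Dorne 3, Farrow 1, Eskel 4, Brisco 5, Arden 1, Galen 4 (total 18).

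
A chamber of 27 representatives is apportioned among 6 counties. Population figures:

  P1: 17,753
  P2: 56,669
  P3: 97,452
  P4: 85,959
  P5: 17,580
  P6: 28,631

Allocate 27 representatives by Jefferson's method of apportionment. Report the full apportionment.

Standard divisor 304044/27 ≈ 11260.889; standard quotas: P1 1.577, P2 5.032, P3 8.654, P4 7.633, P5 1.561, P6 2.543.
Rounding down gives 1, 5, 8, 7, 1, 2 = 24 seats, so the divisor must be adjusted.
With modified divisor 9650: modified quotas P1 1.840, P2 5.872, P3 10.099, P4 8.908, P5 1.822, P6 2.967.
Rounding down: P1 1, P2 5, P3 10, P4 8, P5 1, P6 2 (total 27).

P1 1; P2 5; P3 10; P4 8; P5 1; P6 2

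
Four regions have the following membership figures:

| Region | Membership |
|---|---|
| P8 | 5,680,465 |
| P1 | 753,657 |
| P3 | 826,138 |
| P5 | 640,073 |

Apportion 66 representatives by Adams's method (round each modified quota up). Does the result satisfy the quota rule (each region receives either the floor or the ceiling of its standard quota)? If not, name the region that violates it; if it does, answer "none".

Standard quotas: P8 47.455, P1 6.296, P3 6.902, P5 5.347.
Adams allocation: P8 46, P1 7, P3 7, P5 6.
P8 has quota 47.455 (lower 47, upper 48) but receives 46 — outside the quota interval.

P8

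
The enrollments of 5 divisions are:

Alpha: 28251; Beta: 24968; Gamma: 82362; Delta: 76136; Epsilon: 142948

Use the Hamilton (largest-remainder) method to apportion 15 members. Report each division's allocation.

Standard divisor: 354665 ÷ 15 ≈ 23644.333.
Standard quotas: Alpha 1.1948, Beta 1.0560, Gamma 3.4834, Delta 3.2201, Epsilon 6.0458.
Lower quotas: Alpha 1, Beta 1, Gamma 3, Delta 3, Epsilon 6 (sum 14, leaving 1 seat).
Remainders in descending order: Gamma 0.4834, Delta 0.2201, Alpha 0.1948, Beta 0.0560, Epsilon 0.0458.
The surplus seat goes to Gamma.

Alpha 1, Beta 1, Gamma 4, Delta 3, Epsilon 6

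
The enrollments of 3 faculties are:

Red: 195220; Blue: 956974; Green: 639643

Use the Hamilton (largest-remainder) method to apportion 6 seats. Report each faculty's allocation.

Red 1; Blue 3; Green 2

Total 1791837; standard divisor 1791837/6 ≈ 298639.5.
Standard quotas: Red 0.6537, Blue 3.2044, Green 2.1419.
Lower quotas: Red 0, Blue 3, Green 2 (sum 5, leaving 1 seat).
Remainders in descending order: Red 0.6537, Blue 0.2044, Green 0.1419.
Largest remainder: Red receives the extra seat.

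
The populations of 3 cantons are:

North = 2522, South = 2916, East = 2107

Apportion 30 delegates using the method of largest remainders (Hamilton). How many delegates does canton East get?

8

Total 7545; standard divisor 7545/30 ≈ 251.5.
Standard quotas: North 10.028, South 11.594, East 8.378.
Lower quotas: North 10, South 11, East 8 (sum 29, leaving 1 seat).
Remainders in descending order: South 0.594, East 0.378, North 0.028.
Largest remainder: South receives the extra seat.
East receives 8.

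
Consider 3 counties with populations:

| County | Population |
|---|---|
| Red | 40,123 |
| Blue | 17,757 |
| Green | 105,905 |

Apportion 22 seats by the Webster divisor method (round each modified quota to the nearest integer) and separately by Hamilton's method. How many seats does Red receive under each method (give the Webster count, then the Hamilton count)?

Webster: Red 5, Blue 2, Green 15.
Hamilton: Red 6, Blue 2, Green 14.
Red gets 5 under Webster and 6 under Hamilton.

5 and 6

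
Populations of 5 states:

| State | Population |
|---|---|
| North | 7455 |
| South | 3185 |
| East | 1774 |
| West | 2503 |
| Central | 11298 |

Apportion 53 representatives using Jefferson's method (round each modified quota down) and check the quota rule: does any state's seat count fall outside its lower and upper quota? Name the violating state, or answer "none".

Standard quotas: North 15.072, South 6.439, East 3.587, West 5.060, Central 22.842.
Jefferson allocation: North 15, South 6, East 3, West 5, Central 24.
Central has quota 22.842 (lower 22, upper 23) but receives 24 — outside the quota interval.

Central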